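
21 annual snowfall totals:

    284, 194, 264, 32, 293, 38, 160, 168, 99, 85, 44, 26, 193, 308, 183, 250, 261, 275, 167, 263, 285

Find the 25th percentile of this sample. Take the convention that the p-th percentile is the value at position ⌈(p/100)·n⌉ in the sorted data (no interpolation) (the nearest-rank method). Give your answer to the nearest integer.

Sorted: 26, 32, 38, 44, 85, 99, 160, 167, 168, 183, 193, 194, 250, 261, 263, 264, 275, 284, 285, 293, 308.
n = 21.
Position = ⌈25/100 · 21⌉ = ⌈5.25⌉ = 6.
The value at rank 6 is 99.

99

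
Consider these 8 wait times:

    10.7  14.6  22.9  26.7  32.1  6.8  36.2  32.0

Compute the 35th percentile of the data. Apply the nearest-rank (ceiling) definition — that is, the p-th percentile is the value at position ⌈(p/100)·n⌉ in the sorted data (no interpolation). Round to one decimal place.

Sorted: 6.8, 10.7, 14.6, 22.9, 26.7, 32.0, 32.1, 36.2.
n = 8.
Position = ⌈35/100 · 8⌉ = ⌈2.8⌉ = 3.
The value at rank 3 is 14.6.

14.6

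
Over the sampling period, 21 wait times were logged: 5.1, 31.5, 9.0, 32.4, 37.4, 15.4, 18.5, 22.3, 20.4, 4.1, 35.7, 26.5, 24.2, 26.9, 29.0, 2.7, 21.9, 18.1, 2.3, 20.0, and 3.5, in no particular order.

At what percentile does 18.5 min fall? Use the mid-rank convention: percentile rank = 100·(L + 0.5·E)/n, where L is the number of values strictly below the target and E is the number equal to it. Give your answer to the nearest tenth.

40.5

Sorted: 2.3, 2.7, 3.5, 4.1, 5.1, 9.0, 15.4, 18.1, 18.5, 20.0, 20.4, 21.9, 22.3, 24.2, 26.5, 26.9, 29.0, 31.5, 32.4, 35.7, 37.4.
Count below 18.5: L = 8; count equal: E = 1; n = 21.
Percentile rank = 100·(8 + 0.5·1)/21 = 100·8.5/21 = 40.48.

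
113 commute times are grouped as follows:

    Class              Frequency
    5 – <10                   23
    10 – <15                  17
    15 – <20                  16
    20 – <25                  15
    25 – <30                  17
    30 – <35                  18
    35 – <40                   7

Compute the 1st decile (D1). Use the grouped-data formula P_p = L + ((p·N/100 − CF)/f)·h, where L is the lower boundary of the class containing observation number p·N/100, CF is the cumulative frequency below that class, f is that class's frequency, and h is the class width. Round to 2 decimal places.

7.46

N = 113; target position k = 10/100 · 113 = 11.3.
Cumulative frequencies: 23, 40, 56, 71, 88, 106, 113.
Observation 11.3 falls in the class 5 – <10.
L = 5, CF = 0, f = 23, h = 5.
P10 = 5 + ((11.3 − 0)/23)·5 = 5 + 2.45652 = 7.45652.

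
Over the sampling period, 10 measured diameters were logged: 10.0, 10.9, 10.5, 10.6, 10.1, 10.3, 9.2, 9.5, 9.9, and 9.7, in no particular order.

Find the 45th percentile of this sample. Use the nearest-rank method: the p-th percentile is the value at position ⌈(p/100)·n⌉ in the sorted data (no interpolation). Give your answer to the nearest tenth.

10.0

Sorted: 9.2, 9.5, 9.7, 9.9, 10.0, 10.1, 10.3, 10.5, 10.6, 10.9.
n = 10.
Position = ⌈45/100 · 10⌉ = ⌈4.5⌉ = 5.
The value at rank 5 is 10.0.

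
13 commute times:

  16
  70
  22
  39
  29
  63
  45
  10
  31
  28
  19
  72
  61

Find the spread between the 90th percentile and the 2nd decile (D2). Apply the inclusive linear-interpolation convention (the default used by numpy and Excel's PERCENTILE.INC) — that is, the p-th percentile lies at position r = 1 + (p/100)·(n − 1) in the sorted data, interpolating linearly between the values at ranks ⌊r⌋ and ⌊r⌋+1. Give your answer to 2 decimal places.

Sorted: 10, 16, 19, 22, 28, 29, 31, 39, 45, 61, 63, 70, 72.
n = 13.
P20: r = 3.4; ranks 3–4 are 19, 22; interpolating gives 20.2.
P90: r = 11.8; ranks 11–12 are 63, 70; interpolating gives 68.6.
Difference: 68.6 − 20.2 = 48.4.

48.40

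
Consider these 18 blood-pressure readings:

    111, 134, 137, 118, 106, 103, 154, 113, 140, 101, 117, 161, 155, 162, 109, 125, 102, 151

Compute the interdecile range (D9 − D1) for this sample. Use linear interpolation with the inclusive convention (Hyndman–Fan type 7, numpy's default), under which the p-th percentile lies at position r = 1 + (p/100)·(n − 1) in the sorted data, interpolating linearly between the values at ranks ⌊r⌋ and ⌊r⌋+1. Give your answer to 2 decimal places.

54.10

Sorted: 101, 102, 103, 106, 109, 111, 113, 117, 118, 125, 134, 137, 140, 151, 154, 155, 161, 162.
n = 18.
P10: r = 2.7; ranks 2–3 are 102, 103; interpolating gives 102.7.
P90: r = 16.3; ranks 16–17 are 155, 161; interpolating gives 156.8.
Difference: 156.8 − 102.7 = 54.1.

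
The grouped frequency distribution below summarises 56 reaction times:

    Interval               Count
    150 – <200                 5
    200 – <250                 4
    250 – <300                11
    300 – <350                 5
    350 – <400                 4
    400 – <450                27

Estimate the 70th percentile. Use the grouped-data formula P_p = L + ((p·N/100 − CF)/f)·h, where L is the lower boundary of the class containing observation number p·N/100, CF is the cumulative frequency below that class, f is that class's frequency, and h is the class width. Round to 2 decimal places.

418.89

N = 56; target position k = 70/100 · 56 = 39.2.
Cumulative frequencies: 5, 9, 20, 25, 29, 56.
Observation 39.2 falls in the class 400 – <450.
L = 400, CF = 29, f = 27, h = 50.
P70 = 400 + ((39.2 − 29)/27)·50 = 400 + 18.8889 = 418.889.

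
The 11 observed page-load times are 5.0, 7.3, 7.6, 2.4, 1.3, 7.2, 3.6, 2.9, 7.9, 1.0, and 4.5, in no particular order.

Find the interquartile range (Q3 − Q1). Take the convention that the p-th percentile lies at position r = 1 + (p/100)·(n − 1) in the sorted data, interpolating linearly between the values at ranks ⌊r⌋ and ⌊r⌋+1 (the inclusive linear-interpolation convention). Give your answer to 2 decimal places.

4.60

Sorted: 1.0, 1.3, 2.4, 2.9, 3.6, 4.5, 5.0, 7.2, 7.3, 7.6, 7.9.
n = 11.
P25: r = 3.5; ranks 3–4 are 2.4, 2.9; interpolating gives 2.65.
P75: r = 8.5; ranks 8–9 are 7.2, 7.3; interpolating gives 7.25.
Difference: 7.25 − 2.65 = 4.6.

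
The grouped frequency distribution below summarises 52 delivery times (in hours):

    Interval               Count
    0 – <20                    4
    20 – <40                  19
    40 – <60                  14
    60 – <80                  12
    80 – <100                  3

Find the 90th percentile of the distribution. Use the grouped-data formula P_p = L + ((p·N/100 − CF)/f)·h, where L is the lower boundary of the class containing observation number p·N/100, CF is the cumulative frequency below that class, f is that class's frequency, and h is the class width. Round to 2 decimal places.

76.33

N = 52; target position k = 90/100 · 52 = 46.8.
Cumulative frequencies: 4, 23, 37, 49, 52.
Observation 46.8 falls in the class 60 – <80.
L = 60, CF = 37, f = 12, h = 20.
P90 = 60 + ((46.8 − 37)/12)·20 = 60 + 16.3333 = 76.3333.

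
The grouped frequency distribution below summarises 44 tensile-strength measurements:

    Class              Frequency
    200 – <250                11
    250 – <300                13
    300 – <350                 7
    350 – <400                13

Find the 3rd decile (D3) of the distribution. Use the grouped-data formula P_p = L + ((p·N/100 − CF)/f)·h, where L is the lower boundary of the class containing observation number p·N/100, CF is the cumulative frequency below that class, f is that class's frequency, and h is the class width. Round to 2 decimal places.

258.46

N = 44; target position k = 30/100 · 44 = 13.2.
Cumulative frequencies: 11, 24, 31, 44.
Observation 13.2 falls in the class 250 – <300.
L = 250, CF = 11, f = 13, h = 50.
P30 = 250 + ((13.2 − 11)/13)·50 = 250 + 8.46154 = 258.462.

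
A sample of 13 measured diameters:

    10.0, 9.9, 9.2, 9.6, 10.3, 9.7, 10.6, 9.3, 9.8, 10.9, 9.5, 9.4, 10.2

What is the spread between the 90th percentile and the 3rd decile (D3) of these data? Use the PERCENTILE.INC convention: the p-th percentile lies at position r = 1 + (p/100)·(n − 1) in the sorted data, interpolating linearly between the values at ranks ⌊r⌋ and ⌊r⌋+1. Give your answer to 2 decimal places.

Sorted: 9.2, 9.3, 9.4, 9.5, 9.6, 9.7, 9.8, 9.9, 10.0, 10.2, 10.3, 10.6, 10.9.
n = 13.
P30: r = 4.6; ranks 4–5 are 9.5, 9.6; interpolating gives 9.56.
P90: r = 11.8; ranks 11–12 are 10.3, 10.6; interpolating gives 10.54.
Difference: 10.54 − 9.56 = 0.98.

0.98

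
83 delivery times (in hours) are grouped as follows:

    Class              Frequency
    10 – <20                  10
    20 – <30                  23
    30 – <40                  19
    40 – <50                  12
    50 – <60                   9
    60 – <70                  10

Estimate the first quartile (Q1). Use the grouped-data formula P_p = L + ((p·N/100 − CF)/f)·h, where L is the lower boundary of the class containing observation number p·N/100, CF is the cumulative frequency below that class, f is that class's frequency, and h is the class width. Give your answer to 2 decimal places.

24.67

N = 83; target position k = 25/100 · 83 = 20.75.
Cumulative frequencies: 10, 33, 52, 64, 73, 83.
Observation 20.75 falls in the class 20 – <30.
L = 20, CF = 10, f = 23, h = 10.
P25 = 20 + ((20.75 − 10)/23)·10 = 20 + 4.67391 = 24.6739.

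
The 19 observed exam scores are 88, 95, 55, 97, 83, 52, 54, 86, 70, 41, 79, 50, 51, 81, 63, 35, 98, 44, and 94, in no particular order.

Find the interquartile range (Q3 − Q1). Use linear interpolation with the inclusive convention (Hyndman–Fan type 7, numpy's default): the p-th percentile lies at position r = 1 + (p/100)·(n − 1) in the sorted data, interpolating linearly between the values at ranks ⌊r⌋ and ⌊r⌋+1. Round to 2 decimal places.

Sorted: 35, 41, 44, 50, 51, 52, 54, 55, 63, 70, 79, 81, 83, 86, 88, 94, 95, 97, 98.
n = 19.
P25: r = 5.5; ranks 5–6 are 51, 52; interpolating gives 51.5.
P75: r = 14.5; ranks 14–15 are 86, 88; interpolating gives 87.
Difference: 87 − 51.5 = 35.5.

35.50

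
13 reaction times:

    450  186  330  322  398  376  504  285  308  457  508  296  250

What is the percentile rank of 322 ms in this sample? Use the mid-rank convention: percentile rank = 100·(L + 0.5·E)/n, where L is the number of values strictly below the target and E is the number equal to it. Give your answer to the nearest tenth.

42.3

Sorted: 186, 250, 285, 296, 308, 322, 330, 376, 398, 450, 457, 504, 508.
Count below 322: L = 5; count equal: E = 1; n = 13.
Percentile rank = 100·(5 + 0.5·1)/13 = 100·5.5/13 = 42.31.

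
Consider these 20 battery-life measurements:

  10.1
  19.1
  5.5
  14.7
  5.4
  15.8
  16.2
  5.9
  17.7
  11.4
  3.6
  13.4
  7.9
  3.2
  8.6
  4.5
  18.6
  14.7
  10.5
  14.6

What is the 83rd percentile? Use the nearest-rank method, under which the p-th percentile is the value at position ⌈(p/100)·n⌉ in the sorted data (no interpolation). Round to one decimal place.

Sorted: 3.2, 3.6, 4.5, 5.4, 5.5, 5.9, 7.9, 8.6, 10.1, 10.5, 11.4, 13.4, 14.6, 14.7, 14.7, 15.8, 16.2, 17.7, 18.6, 19.1.
n = 20.
Position = ⌈83/100 · 20⌉ = ⌈16.6⌉ = 17.
The value at rank 17 is 16.2.

16.2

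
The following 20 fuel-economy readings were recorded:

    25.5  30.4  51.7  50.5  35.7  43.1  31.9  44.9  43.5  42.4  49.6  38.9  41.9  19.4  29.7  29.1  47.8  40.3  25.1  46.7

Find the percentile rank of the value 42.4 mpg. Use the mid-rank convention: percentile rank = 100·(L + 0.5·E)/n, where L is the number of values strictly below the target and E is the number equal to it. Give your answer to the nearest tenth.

57.5

Sorted: 19.4, 25.1, 25.5, 29.1, 29.7, 30.4, 31.9, 35.7, 38.9, 40.3, 41.9, 42.4, 43.1, 43.5, 44.9, 46.7, 47.8, 49.6, 50.5, 51.7.
Count below 42.4: L = 11; count equal: E = 1; n = 20.
Percentile rank = 100·(11 + 0.5·1)/20 = 100·11.5/20 = 57.5.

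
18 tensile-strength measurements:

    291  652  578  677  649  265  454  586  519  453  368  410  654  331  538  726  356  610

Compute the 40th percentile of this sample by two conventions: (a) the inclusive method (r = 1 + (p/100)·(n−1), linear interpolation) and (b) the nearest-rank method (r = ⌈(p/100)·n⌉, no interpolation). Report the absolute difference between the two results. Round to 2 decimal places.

0.20

Sorted: 265, 291, 331, 356, 368, 410, 453, 454, 519, 538, 578, 586, 610, 649, 652, 654, 677, 726.
n = 18.
(a) r = 7.8; between ranks 7 (453) and 8 (454): 453.8.
(b) the nearest-rank method: rank 8 → 454.
|453.8 − 454| = 0.2.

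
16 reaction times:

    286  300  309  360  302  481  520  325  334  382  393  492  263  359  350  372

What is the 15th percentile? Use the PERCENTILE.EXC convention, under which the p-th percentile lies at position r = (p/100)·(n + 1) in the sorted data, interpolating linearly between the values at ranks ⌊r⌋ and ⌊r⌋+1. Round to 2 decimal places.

293.70

Sorted: 263, 286, 300, 302, 309, 325, 334, 350, 359, 360, 372, 382, 393, 481, 492, 520.
n = 16.
r = (15/100)·(16 + 1) = 2.55.
Rank 2 is 286 and rank 3 is 300.
Interpolate: 286 + 0.55·(300 − 286) = 286 + 0.55·14 = 293.7.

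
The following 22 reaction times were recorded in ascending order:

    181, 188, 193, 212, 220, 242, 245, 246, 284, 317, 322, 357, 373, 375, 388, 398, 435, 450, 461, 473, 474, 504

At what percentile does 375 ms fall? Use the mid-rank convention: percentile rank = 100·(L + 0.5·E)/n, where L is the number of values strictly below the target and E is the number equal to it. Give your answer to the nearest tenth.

Count below 375: L = 13; count equal: E = 1; n = 22.
Percentile rank = 100·(13 + 0.5·1)/22 = 100·13.5/22 = 61.36.

61.4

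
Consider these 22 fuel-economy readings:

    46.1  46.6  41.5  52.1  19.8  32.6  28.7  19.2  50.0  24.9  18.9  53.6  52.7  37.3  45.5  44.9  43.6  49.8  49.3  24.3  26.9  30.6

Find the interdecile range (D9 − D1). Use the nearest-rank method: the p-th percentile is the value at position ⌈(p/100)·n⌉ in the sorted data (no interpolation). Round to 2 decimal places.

Sorted: 18.9, 19.2, 19.8, 24.3, 24.9, 26.9, 28.7, 30.6, 32.6, 37.3, 41.5, 43.6, 44.9, 45.5, 46.1, 46.6, 49.3, 49.8, 50.0, 52.1, 52.7, 53.6.
n = 22.
P10: rank ⌈10/100·22⌉ = 3 → 19.8.
P90: rank ⌈90/100·22⌉ = 20 → 52.1.
Difference: 52.1 − 19.8 = 32.3.

32.30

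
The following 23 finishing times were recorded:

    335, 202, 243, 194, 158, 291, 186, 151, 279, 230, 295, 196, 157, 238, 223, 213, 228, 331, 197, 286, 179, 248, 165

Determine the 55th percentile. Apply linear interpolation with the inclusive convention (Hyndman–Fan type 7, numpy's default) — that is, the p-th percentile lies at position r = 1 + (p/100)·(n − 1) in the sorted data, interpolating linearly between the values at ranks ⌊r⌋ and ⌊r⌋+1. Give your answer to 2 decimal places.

Sorted: 151, 157, 158, 165, 179, 186, 194, 196, 197, 202, 213, 223, 228, 230, 238, 243, 248, 279, 286, 291, 295, 331, 335.
n = 23.
r = 1 + (55/100)·(23 − 1) = 1 + 12.1 = 13.1.
Rank 13 is 228 and rank 14 is 230.
Interpolate: 228 + 0.1·(230 − 228) = 228 + 0.1·2 = 228.2.

228.20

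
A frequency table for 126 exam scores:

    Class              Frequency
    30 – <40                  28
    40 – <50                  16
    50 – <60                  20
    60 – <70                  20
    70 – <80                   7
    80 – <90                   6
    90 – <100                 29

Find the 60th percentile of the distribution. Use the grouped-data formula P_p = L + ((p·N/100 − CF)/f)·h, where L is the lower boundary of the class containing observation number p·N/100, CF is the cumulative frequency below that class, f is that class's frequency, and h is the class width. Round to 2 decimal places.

N = 126; target position k = 60/100 · 126 = 75.6.
Cumulative frequencies: 28, 44, 64, 84, 91, 97, 126.
Observation 75.6 falls in the class 60 – <70.
L = 60, CF = 64, f = 20, h = 10.
P60 = 60 + ((75.6 − 64)/20)·10 = 60 + 5.8 = 65.8.

65.80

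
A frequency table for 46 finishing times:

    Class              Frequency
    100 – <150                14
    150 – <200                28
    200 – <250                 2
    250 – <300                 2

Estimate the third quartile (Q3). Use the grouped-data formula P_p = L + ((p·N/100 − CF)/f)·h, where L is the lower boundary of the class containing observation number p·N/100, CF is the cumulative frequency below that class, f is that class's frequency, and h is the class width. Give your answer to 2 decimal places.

N = 46; target position k = 75/100 · 46 = 34.5.
Cumulative frequencies: 14, 42, 44, 46.
Observation 34.5 falls in the class 150 – <200.
L = 150, CF = 14, f = 28, h = 50.
P75 = 150 + ((34.5 − 14)/28)·50 = 150 + 36.6071 = 186.607.

186.61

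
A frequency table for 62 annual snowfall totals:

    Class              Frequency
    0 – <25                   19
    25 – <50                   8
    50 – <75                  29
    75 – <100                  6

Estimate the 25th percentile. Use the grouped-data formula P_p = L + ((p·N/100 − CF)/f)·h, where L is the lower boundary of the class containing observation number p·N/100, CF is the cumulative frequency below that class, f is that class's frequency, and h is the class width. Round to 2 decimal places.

N = 62; target position k = 25/100 · 62 = 15.5.
Cumulative frequencies: 19, 27, 56, 62.
Observation 15.5 falls in the class 0 – <25.
L = 0, CF = 0, f = 19, h = 25.
P25 = 0 + ((15.5 − 0)/19)·25 = 0 + 20.3947 = 20.3947.

20.39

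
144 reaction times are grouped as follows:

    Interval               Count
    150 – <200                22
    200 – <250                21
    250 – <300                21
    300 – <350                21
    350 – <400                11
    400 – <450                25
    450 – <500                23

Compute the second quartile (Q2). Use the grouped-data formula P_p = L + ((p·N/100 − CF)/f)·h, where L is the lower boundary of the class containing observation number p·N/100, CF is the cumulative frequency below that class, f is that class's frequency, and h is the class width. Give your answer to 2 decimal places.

319.05

N = 144; target position k = 50/100 · 144 = 72.
Cumulative frequencies: 22, 43, 64, 85, 96, 121, 144.
Observation 72 falls in the class 300 – <350.
L = 300, CF = 64, f = 21, h = 50.
P50 = 300 + ((72 − 64)/21)·50 = 300 + 19.0476 = 319.048.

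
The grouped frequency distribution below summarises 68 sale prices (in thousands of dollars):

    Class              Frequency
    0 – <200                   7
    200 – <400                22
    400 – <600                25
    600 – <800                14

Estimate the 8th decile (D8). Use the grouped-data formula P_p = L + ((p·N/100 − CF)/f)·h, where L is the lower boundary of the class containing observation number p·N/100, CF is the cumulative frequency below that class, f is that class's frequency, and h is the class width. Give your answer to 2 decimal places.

N = 68; target position k = 80/100 · 68 = 54.4.
Cumulative frequencies: 7, 29, 54, 68.
Observation 54.4 falls in the class 600 – <800.
L = 600, CF = 54, f = 14, h = 200.
P80 = 600 + ((54.4 − 54)/14)·200 = 600 + 5.71429 = 605.714.

605.71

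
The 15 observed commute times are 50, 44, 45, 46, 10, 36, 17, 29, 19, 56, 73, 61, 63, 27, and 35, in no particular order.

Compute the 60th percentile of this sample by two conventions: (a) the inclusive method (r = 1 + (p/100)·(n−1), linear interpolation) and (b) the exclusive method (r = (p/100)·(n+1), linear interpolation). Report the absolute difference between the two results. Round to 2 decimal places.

0.20

Sorted: 10, 17, 19, 27, 29, 35, 36, 44, 45, 46, 50, 56, 61, 63, 73.
n = 15.
(a) r = 9.4; between ranks 9 (45) and 10 (46): 45.4.
(b) r = 9.6; between ranks 9 (45) and 10 (46): 45.6.
|45.4 − 45.6| = 0.2.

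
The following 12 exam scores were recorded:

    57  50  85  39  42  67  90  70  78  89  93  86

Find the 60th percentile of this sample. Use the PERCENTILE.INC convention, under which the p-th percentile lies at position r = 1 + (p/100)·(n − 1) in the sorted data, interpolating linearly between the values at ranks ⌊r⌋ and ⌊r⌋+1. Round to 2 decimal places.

Sorted: 39, 42, 50, 57, 67, 70, 78, 85, 86, 89, 90, 93.
n = 12.
r = 1 + (60/100)·(12 − 1) = 1 + 6.6 = 7.6.
Rank 7 is 78 and rank 8 is 85.
Interpolate: 78 + 0.6·(85 − 78) = 78 + 0.6·7 = 82.2.

82.20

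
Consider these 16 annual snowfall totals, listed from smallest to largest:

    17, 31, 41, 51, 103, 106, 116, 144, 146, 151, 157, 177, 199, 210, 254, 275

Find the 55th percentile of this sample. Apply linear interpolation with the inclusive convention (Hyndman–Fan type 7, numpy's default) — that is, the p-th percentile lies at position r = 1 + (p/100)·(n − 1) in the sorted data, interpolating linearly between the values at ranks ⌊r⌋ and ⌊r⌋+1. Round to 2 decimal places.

147.25

n = 16.
r = 1 + (55/100)·(16 − 1) = 1 + 8.25 = 9.25.
Rank 9 is 146 and rank 10 is 151.
Interpolate: 146 + 0.25·(151 − 146) = 146 + 0.25·5 = 147.25.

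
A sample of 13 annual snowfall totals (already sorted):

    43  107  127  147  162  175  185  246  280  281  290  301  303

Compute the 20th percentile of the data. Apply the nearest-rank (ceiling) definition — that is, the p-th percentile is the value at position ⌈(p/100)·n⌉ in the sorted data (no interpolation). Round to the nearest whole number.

n = 13.
Position = ⌈20/100 · 13⌉ = ⌈2.6⌉ = 3.
The value at rank 3 is 127.

127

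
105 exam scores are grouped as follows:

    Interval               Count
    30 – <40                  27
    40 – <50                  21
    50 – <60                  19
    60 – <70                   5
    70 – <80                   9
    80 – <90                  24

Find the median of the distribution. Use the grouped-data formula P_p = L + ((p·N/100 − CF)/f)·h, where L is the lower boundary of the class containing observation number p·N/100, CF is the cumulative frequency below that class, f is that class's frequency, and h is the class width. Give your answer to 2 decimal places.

52.37

N = 105; target position k = 50/100 · 105 = 52.5.
Cumulative frequencies: 27, 48, 67, 72, 81, 105.
Observation 52.5 falls in the class 50 – <60.
L = 50, CF = 48, f = 19, h = 10.
P50 = 50 + ((52.5 − 48)/19)·10 = 50 + 2.36842 = 52.3684.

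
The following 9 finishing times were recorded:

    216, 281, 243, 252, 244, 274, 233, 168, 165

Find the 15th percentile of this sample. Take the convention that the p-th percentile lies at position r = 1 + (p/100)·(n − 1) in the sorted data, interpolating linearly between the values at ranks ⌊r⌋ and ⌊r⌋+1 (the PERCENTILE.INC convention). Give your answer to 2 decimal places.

177.60

Sorted: 165, 168, 216, 233, 243, 244, 252, 274, 281.
n = 9.
r = 1 + (15/100)·(9 − 1) = 1 + 1.2 = 2.2.
Rank 2 is 168 and rank 3 is 216.
Interpolate: 168 + 0.2·(216 − 168) = 168 + 0.2·48 = 177.6.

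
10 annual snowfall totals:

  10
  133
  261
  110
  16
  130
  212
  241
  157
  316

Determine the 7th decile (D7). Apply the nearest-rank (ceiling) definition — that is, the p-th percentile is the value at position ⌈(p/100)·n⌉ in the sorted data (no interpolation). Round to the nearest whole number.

Sorted: 10, 16, 110, 130, 133, 157, 212, 241, 261, 316.
n = 10.
Position = ⌈70/100 · 10⌉ = ⌈7⌉ = 7.
The value at rank 7 is 212.

212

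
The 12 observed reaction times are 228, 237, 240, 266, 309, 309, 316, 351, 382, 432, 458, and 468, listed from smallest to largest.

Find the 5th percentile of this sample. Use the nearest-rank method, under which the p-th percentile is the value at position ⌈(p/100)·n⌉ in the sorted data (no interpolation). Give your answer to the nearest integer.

228

n = 12.
Position = ⌈5/100 · 12⌉ = ⌈0.6⌉ = 1.
The value at rank 1 is 228.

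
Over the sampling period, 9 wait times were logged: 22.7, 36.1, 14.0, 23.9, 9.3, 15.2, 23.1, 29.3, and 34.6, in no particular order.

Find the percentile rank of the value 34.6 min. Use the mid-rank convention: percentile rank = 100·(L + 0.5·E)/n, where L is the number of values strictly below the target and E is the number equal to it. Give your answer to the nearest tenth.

83.3

Sorted: 9.3, 14.0, 15.2, 22.7, 23.1, 23.9, 29.3, 34.6, 36.1.
Count below 34.6: L = 7; count equal: E = 1; n = 9.
Percentile rank = 100·(7 + 0.5·1)/9 = 100·7.5/9 = 83.33.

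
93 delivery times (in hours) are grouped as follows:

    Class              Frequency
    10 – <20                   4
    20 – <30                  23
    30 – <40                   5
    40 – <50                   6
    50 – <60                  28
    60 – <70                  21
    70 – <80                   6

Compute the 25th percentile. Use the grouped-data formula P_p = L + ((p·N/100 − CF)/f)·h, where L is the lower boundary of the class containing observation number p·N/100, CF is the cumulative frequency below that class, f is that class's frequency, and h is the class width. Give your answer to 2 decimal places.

N = 93; target position k = 25/100 · 93 = 23.25.
Cumulative frequencies: 4, 27, 32, 38, 66, 87, 93.
Observation 23.25 falls in the class 20 – <30.
L = 20, CF = 4, f = 23, h = 10.
P25 = 20 + ((23.25 − 4)/23)·10 = 20 + 8.36957 = 28.3696.

28.37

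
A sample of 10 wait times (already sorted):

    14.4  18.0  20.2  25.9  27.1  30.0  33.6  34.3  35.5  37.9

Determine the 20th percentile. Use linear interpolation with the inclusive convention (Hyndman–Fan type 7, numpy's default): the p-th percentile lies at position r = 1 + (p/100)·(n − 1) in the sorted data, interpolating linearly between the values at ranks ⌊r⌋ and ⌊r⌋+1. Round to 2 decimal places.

19.76

n = 10.
r = 1 + (20/100)·(10 − 1) = 1 + 1.8 = 2.8.
Rank 2 is 18.0 and rank 3 is 20.2.
Interpolate: 18.0 + 0.8·(20.2 − 18.0) = 18.0 + 0.8·2.2 = 19.76.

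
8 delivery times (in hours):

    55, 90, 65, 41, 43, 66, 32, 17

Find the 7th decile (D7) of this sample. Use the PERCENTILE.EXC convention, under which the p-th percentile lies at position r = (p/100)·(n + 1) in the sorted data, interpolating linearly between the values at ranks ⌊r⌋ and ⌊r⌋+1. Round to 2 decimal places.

Sorted: 17, 32, 41, 43, 55, 65, 66, 90.
n = 8.
r = (70/100)·(8 + 1) = 6.3.
Rank 6 is 65 and rank 7 is 66.
Interpolate: 65 + 0.3·(66 − 65) = 65 + 0.3·1 = 65.3.

65.30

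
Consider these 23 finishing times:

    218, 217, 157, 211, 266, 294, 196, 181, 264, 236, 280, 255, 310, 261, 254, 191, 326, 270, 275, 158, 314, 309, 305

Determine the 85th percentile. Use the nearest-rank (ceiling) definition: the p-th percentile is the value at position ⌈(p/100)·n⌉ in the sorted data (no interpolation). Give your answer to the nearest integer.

Sorted: 157, 158, 181, 191, 196, 211, 217, 218, 236, 254, 255, 261, 264, 266, 270, 275, 280, 294, 305, 309, 310, 314, 326.
n = 23.
Position = ⌈85/100 · 23⌉ = ⌈19.55⌉ = 20.
The value at rank 20 is 309.

309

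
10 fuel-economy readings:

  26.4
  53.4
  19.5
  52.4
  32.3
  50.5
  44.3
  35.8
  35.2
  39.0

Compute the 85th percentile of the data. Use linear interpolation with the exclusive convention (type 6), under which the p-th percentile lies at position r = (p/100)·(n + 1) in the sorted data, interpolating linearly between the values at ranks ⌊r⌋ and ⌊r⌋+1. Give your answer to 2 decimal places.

52.75

Sorted: 19.5, 26.4, 32.3, 35.2, 35.8, 39.0, 44.3, 50.5, 52.4, 53.4.
n = 10.
r = (85/100)·(10 + 1) = 9.35.
Rank 9 is 52.4 and rank 10 is 53.4.
Interpolate: 52.4 + 0.35·(53.4 − 52.4) = 52.4 + 0.35·1 = 52.75.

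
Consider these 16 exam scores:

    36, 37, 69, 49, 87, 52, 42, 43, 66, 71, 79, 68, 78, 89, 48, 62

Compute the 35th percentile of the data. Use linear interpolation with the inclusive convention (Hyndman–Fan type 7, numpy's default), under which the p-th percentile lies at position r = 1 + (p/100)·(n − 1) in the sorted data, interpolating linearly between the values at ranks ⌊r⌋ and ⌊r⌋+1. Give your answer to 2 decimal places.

49.75

Sorted: 36, 37, 42, 43, 48, 49, 52, 62, 66, 68, 69, 71, 78, 79, 87, 89.
n = 16.
r = 1 + (35/100)·(16 − 1) = 1 + 5.25 = 6.25.
Rank 6 is 49 and rank 7 is 52.
Interpolate: 49 + 0.25·(52 − 49) = 49 + 0.25·3 = 49.75.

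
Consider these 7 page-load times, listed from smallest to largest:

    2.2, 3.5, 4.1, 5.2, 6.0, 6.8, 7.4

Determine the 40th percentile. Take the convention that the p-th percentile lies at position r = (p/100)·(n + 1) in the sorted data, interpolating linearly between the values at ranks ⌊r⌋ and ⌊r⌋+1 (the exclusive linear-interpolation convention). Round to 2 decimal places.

n = 7.
r = (40/100)·(7 + 1) = 3.2.
Rank 3 is 4.1 and rank 4 is 5.2.
Interpolate: 4.1 + 0.2·(5.2 − 4.1) = 4.1 + 0.2·1.1 = 4.32.

4.32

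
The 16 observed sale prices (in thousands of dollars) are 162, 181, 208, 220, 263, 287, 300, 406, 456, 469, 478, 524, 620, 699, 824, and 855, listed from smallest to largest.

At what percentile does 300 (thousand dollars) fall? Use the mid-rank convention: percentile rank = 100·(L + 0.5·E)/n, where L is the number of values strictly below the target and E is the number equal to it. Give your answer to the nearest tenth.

40.6

Count below 300: L = 6; count equal: E = 1; n = 16.
Percentile rank = 100·(6 + 0.5·1)/16 = 100·6.5/16 = 40.62.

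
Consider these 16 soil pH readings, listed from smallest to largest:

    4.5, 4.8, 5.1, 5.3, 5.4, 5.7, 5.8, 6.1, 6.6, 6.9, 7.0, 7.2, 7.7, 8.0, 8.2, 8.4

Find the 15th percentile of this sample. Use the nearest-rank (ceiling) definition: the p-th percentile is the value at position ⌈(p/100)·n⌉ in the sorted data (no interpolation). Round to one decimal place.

n = 16.
Position = ⌈15/100 · 16⌉ = ⌈2.4⌉ = 3.
The value at rank 3 is 5.1.

5.1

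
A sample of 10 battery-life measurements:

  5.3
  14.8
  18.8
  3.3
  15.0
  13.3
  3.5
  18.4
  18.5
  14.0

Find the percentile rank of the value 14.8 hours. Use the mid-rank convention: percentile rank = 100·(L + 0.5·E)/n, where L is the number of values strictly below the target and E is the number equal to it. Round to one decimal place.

55.0

Sorted: 3.3, 3.5, 5.3, 13.3, 14.0, 14.8, 15.0, 18.4, 18.5, 18.8.
Count below 14.8: L = 5; count equal: E = 1; n = 10.
Percentile rank = 100·(5 + 0.5·1)/10 = 100·5.5/10 = 55.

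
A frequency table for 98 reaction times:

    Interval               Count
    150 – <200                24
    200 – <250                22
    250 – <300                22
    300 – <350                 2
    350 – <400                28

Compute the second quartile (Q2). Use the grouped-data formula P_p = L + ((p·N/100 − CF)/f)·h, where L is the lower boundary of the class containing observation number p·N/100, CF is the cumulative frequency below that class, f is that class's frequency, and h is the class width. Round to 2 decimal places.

N = 98; target position k = 50/100 · 98 = 49.
Cumulative frequencies: 24, 46, 68, 70, 98.
Observation 49 falls in the class 250 – <300.
L = 250, CF = 46, f = 22, h = 50.
P50 = 250 + ((49 − 46)/22)·50 = 250 + 6.81818 = 256.818.

256.82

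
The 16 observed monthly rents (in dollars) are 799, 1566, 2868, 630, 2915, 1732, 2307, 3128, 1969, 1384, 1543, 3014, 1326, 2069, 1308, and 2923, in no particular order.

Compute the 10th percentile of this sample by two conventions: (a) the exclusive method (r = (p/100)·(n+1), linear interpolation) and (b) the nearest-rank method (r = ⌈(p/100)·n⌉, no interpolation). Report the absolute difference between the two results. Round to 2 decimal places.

Sorted: 630, 799, 1308, 1326, 1384, 1543, 1566, 1732, 1969, 2069, 2307, 2868, 2915, 2923, 3014, 3128.
n = 16.
(a) r = 1.7; between ranks 1 (630) and 2 (799): 748.3.
(b) the nearest-rank method: rank 2 → 799.
|748.3 − 799| = 50.7.

50.70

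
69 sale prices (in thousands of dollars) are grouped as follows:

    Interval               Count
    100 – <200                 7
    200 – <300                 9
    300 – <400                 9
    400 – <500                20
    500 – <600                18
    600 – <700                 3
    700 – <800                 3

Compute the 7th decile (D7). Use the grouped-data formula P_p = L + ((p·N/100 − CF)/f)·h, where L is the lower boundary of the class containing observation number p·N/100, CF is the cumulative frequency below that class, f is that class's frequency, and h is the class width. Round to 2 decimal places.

518.33

N = 69; target position k = 70/100 · 69 = 48.3.
Cumulative frequencies: 7, 16, 25, 45, 63, 66, 69.
Observation 48.3 falls in the class 500 – <600.
L = 500, CF = 45, f = 18, h = 100.
P70 = 500 + ((48.3 − 45)/18)·100 = 500 + 18.3333 = 518.333.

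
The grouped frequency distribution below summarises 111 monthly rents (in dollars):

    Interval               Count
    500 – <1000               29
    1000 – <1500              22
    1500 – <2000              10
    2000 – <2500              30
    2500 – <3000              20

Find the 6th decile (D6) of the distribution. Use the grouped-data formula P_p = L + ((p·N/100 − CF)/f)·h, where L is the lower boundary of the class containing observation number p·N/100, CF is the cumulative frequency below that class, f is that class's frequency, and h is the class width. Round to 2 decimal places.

2093.33

N = 111; target position k = 60/100 · 111 = 66.6.
Cumulative frequencies: 29, 51, 61, 91, 111.
Observation 66.6 falls in the class 2000 – <2500.
L = 2000, CF = 61, f = 30, h = 500.
P60 = 2000 + ((66.6 − 61)/30)·500 = 2000 + 93.3333 = 2093.33.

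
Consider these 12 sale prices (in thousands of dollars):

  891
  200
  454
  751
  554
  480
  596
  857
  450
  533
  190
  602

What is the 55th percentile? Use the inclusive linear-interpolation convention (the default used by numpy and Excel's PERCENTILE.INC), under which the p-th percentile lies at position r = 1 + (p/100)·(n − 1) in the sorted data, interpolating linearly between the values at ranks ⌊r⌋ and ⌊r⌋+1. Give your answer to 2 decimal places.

556.10

Sorted: 190, 200, 450, 454, 480, 533, 554, 596, 602, 751, 857, 891.
n = 12.
r = 1 + (55/100)·(12 − 1) = 1 + 6.05 = 7.05.
Rank 7 is 554 and rank 8 is 596.
Interpolate: 554 + 0.05·(596 − 554) = 554 + 0.05·42 = 556.1.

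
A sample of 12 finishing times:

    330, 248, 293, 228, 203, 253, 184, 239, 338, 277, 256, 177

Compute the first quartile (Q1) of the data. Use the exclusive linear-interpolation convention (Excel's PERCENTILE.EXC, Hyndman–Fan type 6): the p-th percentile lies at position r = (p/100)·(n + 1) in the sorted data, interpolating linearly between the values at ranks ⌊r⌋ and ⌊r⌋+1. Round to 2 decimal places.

Sorted: 177, 184, 203, 228, 239, 248, 253, 256, 277, 293, 330, 338.
n = 12.
r = (25/100)·(12 + 1) = 3.25.
Rank 3 is 203 and rank 4 is 228.
Interpolate: 203 + 0.25·(228 − 203) = 203 + 0.25·25 = 209.25.

209.25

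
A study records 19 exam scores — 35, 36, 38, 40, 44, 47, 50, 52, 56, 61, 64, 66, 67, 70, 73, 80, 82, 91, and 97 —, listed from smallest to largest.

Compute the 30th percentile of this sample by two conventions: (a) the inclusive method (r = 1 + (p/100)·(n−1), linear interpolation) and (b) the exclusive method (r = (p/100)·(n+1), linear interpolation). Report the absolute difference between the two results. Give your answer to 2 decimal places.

n = 19.
(a) r = 6.4; between ranks 6 (47) and 7 (50): 48.2.
(b) r = 6 → value at rank 6 = 47.
|48.2 − 47| = 1.2.

1.20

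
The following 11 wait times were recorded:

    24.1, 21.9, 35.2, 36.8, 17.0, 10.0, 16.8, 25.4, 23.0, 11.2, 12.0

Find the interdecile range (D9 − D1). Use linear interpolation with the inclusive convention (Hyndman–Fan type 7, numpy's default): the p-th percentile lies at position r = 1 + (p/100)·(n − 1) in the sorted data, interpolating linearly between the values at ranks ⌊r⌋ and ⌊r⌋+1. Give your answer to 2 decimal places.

24.00

Sorted: 10.0, 11.2, 12.0, 16.8, 17.0, 21.9, 23.0, 24.1, 25.4, 35.2, 36.8.
n = 11.
P10: r = 2 (integer) → 11.2.
P90: r = 10 (integer) → 35.2.
Difference: 35.2 − 11.2 = 24.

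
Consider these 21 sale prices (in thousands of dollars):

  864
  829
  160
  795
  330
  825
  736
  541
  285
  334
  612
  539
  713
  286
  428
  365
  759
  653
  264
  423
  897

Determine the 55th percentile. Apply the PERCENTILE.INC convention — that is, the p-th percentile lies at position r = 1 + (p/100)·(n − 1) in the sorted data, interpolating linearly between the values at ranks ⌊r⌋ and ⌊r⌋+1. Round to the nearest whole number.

612

Sorted: 160, 264, 285, 286, 330, 334, 365, 423, 428, 539, 541, 612, 653, 713, 736, 759, 795, 825, 829, 864, 897.
n = 21.
r = 1 + (55/100)·(21 − 1) = 1 + 11 = 12.
r is an integer, so P55 is the value at rank 12: 612.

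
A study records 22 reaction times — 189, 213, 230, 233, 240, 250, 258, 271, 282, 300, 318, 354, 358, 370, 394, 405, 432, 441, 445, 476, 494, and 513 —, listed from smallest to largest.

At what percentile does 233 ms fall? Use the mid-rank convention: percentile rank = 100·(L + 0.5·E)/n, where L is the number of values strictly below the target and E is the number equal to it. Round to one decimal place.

15.9

Count below 233: L = 3; count equal: E = 1; n = 22.
Percentile rank = 100·(3 + 0.5·1)/22 = 100·3.5/22 = 15.91.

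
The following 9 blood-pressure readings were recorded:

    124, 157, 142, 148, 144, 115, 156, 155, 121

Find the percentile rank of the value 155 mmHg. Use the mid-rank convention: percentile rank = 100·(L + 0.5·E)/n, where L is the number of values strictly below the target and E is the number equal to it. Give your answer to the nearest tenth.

72.2

Sorted: 115, 121, 124, 142, 144, 148, 155, 156, 157.
Count below 155: L = 6; count equal: E = 1; n = 9.
Percentile rank = 100·(6 + 0.5·1)/9 = 100·6.5/9 = 72.22.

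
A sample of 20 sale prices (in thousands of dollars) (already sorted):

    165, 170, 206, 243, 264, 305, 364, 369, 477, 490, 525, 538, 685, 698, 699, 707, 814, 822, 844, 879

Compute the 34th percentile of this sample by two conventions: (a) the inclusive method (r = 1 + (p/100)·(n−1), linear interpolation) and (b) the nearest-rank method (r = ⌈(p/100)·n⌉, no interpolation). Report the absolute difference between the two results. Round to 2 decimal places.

n = 20.
(a) r = 7.46; between ranks 7 (364) and 8 (369): 366.3.
(b) the nearest-rank method: rank 7 → 364.
|366.3 − 364| = 2.3.

2.30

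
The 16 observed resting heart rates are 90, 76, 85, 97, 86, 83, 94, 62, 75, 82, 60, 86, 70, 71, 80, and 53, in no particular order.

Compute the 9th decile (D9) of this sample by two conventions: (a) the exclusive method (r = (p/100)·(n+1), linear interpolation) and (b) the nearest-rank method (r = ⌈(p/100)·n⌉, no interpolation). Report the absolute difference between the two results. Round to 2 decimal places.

Sorted: 53, 60, 62, 70, 71, 75, 76, 80, 82, 83, 85, 86, 86, 90, 94, 97.
n = 16.
(a) r = 15.3; between ranks 15 (94) and 16 (97): 94.9.
(b) the nearest-rank method: rank 15 → 94.
|94.9 − 94| = 0.9.

0.90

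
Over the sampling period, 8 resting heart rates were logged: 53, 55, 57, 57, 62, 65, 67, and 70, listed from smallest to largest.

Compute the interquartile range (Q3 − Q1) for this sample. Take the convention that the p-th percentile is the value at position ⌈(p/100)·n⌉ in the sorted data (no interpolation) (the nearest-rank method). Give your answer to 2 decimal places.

10.00

n = 8.
P25: rank ⌈25/100·8⌉ = 2 → 55.
P75: rank ⌈75/100·8⌉ = 6 → 65.
Difference: 65 − 55 = 10.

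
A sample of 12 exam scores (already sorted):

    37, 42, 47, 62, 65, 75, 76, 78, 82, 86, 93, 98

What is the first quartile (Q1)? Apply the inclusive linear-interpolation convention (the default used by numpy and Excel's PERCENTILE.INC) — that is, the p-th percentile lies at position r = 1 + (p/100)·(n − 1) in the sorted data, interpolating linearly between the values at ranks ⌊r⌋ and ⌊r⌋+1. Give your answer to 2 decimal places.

58.25

n = 12.
r = 1 + (25/100)·(12 − 1) = 1 + 2.75 = 3.75.
Rank 3 is 47 and rank 4 is 62.
Interpolate: 47 + 0.75·(62 − 47) = 47 + 0.75·15 = 58.25.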